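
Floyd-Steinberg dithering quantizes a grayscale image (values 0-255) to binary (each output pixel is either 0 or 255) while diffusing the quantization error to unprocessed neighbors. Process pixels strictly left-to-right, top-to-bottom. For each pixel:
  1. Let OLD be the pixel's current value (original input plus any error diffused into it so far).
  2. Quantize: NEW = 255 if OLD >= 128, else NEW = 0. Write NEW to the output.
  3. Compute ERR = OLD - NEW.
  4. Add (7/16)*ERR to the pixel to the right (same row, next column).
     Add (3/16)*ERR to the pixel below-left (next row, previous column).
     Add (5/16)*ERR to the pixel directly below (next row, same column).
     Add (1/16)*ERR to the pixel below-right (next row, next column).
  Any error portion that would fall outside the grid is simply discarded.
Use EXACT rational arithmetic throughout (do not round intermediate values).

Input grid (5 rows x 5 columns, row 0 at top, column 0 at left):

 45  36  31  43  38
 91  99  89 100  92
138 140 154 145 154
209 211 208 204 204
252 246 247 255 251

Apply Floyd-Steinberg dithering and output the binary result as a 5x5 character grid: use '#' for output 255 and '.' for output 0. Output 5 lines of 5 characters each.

(0,0): OLD=45 → NEW=0, ERR=45
(0,1): OLD=891/16 → NEW=0, ERR=891/16
(0,2): OLD=14173/256 → NEW=0, ERR=14173/256
(0,3): OLD=275339/4096 → NEW=0, ERR=275339/4096
(0,4): OLD=4417741/65536 → NEW=0, ERR=4417741/65536
(1,0): OLD=29569/256 → NEW=0, ERR=29569/256
(1,1): OLD=368903/2048 → NEW=255, ERR=-153337/2048
(1,2): OLD=5873939/65536 → NEW=0, ERR=5873939/65536
(1,3): OLD=46220951/262144 → NEW=255, ERR=-20625769/262144
(1,4): OLD=347472101/4194304 → NEW=0, ERR=347472101/4194304
(2,0): OLD=5244733/32768 → NEW=255, ERR=-3111107/32768
(2,1): OLD=103902703/1048576 → NEW=0, ERR=103902703/1048576
(2,2): OLD=3454907533/16777216 → NEW=255, ERR=-823282547/16777216
(2,3): OLD=32233310807/268435456 → NEW=0, ERR=32233310807/268435456
(2,4): OLD=977128424097/4294967296 → NEW=255, ERR=-118088236383/4294967296
(3,0): OLD=3320369133/16777216 → NEW=255, ERR=-957820947/16777216
(3,1): OLD=27092308201/134217728 → NEW=255, ERR=-7133212439/134217728
(3,2): OLD=850924644051/4294967296 → NEW=255, ERR=-244292016429/4294967296
(3,3): OLD=1790296120315/8589934592 → NEW=255, ERR=-400137200645/8589934592
(3,4): OLD=25087169685767/137438953472 → NEW=255, ERR=-9959763449593/137438953472
(4,0): OLD=481453404099/2147483648 → NEW=255, ERR=-66154926141/2147483648
(4,1): OLD=13859430109123/68719476736 → NEW=255, ERR=-3664036458557/68719476736
(4,2): OLD=213132257952205/1099511627776 → NEW=255, ERR=-67243207130675/1099511627776
(4,3): OLD=3457644104002499/17592186044416 → NEW=255, ERR=-1028363337323581/17592186044416
(4,4): OLD=56257946198449109/281474976710656 → NEW=255, ERR=-15518172862768171/281474976710656
Row 0: .....
Row 1: .#.#.
Row 2: #.#.#
Row 3: #####
Row 4: #####

Answer: .....
.#.#.
#.#.#
#####
#####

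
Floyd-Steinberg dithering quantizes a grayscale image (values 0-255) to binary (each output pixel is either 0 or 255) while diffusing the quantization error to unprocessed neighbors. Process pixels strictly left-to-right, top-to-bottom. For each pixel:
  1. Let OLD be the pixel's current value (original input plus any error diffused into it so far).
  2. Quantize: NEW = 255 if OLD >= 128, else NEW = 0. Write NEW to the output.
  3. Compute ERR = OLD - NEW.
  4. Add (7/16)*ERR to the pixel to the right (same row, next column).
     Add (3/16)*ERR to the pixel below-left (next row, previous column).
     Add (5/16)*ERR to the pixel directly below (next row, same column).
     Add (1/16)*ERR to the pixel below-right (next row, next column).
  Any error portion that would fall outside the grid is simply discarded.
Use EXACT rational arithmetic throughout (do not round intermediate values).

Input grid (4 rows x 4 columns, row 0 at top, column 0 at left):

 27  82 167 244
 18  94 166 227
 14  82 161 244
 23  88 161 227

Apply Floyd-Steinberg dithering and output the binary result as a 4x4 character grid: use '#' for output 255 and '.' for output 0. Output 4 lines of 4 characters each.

Answer: ..##
.#.#
..##
..##

Derivation:
(0,0): OLD=27 → NEW=0, ERR=27
(0,1): OLD=1501/16 → NEW=0, ERR=1501/16
(0,2): OLD=53259/256 → NEW=255, ERR=-12021/256
(0,3): OLD=915277/4096 → NEW=255, ERR=-129203/4096
(1,0): OLD=11271/256 → NEW=0, ERR=11271/256
(1,1): OLD=277425/2048 → NEW=255, ERR=-244815/2048
(1,2): OLD=6486533/65536 → NEW=0, ERR=6486533/65536
(1,3): OLD=270018867/1048576 → NEW=255, ERR=2631987/1048576
(2,0): OLD=175147/32768 → NEW=0, ERR=175147/32768
(2,1): OLD=71609865/1048576 → NEW=0, ERR=71609865/1048576
(2,2): OLD=450484269/2097152 → NEW=255, ERR=-84289491/2097152
(2,3): OLD=7831143897/33554432 → NEW=255, ERR=-725236263/33554432
(3,0): OLD=628729083/16777216 → NEW=0, ERR=628729083/16777216
(3,1): OLD=31818940389/268435456 → NEW=0, ERR=31818940389/268435456
(3,2): OLD=861203498267/4294967296 → NEW=255, ERR=-234013162213/4294967296
(3,3): OLD=13324452997693/68719476736 → NEW=255, ERR=-4199013569987/68719476736
Row 0: ..##
Row 1: .#.#
Row 2: ..##
Row 3: ..##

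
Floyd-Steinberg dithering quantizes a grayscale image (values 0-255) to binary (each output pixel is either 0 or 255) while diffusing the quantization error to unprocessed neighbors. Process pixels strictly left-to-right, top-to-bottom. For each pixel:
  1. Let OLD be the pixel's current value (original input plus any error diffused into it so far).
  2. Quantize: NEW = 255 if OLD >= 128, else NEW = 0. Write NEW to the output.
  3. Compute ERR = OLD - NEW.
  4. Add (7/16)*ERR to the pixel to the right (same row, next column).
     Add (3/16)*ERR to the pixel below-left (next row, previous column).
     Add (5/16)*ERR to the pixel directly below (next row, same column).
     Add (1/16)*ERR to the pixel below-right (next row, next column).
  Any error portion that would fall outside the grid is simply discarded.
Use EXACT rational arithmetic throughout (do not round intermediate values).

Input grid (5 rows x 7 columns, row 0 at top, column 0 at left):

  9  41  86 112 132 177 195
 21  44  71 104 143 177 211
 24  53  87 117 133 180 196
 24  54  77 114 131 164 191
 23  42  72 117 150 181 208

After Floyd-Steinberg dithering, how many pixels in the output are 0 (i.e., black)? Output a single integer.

Answer: 20

Derivation:
(0,0): OLD=9 → NEW=0, ERR=9
(0,1): OLD=719/16 → NEW=0, ERR=719/16
(0,2): OLD=27049/256 → NEW=0, ERR=27049/256
(0,3): OLD=648095/4096 → NEW=255, ERR=-396385/4096
(0,4): OLD=5876057/65536 → NEW=0, ERR=5876057/65536
(0,5): OLD=226730351/1048576 → NEW=255, ERR=-40656529/1048576
(0,6): OLD=2986961417/16777216 → NEW=255, ERR=-1291228663/16777216
(1,0): OLD=8253/256 → NEW=0, ERR=8253/256
(1,1): OLD=189483/2048 → NEW=0, ERR=189483/2048
(1,2): OLD=8464647/65536 → NEW=255, ERR=-8247033/65536
(1,3): OLD=11041147/262144 → NEW=0, ERR=11041147/262144
(1,4): OLD=2954934417/16777216 → NEW=255, ERR=-1323255663/16777216
(1,5): OLD=16314174177/134217728 → NEW=0, ERR=16314174177/134217728
(1,6): OLD=510465086735/2147483648 → NEW=255, ERR=-37143243505/2147483648
(2,0): OLD=1685001/32768 → NEW=0, ERR=1685001/32768
(2,1): OLD=86853491/1048576 → NEW=0, ERR=86853491/1048576
(2,2): OLD=1637338649/16777216 → NEW=0, ERR=1637338649/16777216
(2,3): OLD=20160239249/134217728 → NEW=255, ERR=-14065281391/134217728
(2,4): OLD=94411859361/1073741824 → NEW=0, ERR=94411859361/1073741824
(2,5): OLD=8530846416075/34359738368 → NEW=255, ERR=-230886867765/34359738368
(2,6): OLD=107340900556605/549755813888 → NEW=255, ERR=-32846831984835/549755813888
(3,0): OLD=932813817/16777216 → NEW=0, ERR=932813817/16777216
(3,1): OLD=16874113541/134217728 → NEW=0, ERR=16874113541/134217728
(3,2): OLD=158944992159/1073741824 → NEW=255, ERR=-114859172961/1073741824
(3,3): OLD=244976218057/4294967296 → NEW=0, ERR=244976218057/4294967296
(3,4): OLD=96549204688889/549755813888 → NEW=255, ERR=-43638527852551/549755813888
(3,5): OLD=534208493645691/4398046511104 → NEW=0, ERR=534208493645691/4398046511104
(3,6): OLD=15836462794986341/70368744177664 → NEW=255, ERR=-2107566970317979/70368744177664
(4,0): OLD=137327017207/2147483648 → NEW=0, ERR=137327017207/2147483648
(4,1): OLD=3184572345995/34359738368 → NEW=0, ERR=3184572345995/34359738368
(4,2): OLD=53696159648005/549755813888 → NEW=0, ERR=53696159648005/549755813888
(4,3): OLD=686038650288583/4398046511104 → NEW=255, ERR=-435463210042937/4398046511104
(4,4): OLD=3807504585237221/35184372088832 → NEW=0, ERR=3807504585237221/35184372088832
(4,5): OLD=287921194347410853/1125899906842624 → NEW=255, ERR=816718102541733/1125899906842624
(4,6): OLD=3720863933437903379/18014398509481984 → NEW=255, ERR=-872807686480002541/18014398509481984
Output grid:
  Row 0: ...#.##  (4 black, running=4)
  Row 1: ..#.#.#  (4 black, running=8)
  Row 2: ...#.##  (4 black, running=12)
  Row 3: ..#.#.#  (4 black, running=16)
  Row 4: ...#.##  (4 black, running=20)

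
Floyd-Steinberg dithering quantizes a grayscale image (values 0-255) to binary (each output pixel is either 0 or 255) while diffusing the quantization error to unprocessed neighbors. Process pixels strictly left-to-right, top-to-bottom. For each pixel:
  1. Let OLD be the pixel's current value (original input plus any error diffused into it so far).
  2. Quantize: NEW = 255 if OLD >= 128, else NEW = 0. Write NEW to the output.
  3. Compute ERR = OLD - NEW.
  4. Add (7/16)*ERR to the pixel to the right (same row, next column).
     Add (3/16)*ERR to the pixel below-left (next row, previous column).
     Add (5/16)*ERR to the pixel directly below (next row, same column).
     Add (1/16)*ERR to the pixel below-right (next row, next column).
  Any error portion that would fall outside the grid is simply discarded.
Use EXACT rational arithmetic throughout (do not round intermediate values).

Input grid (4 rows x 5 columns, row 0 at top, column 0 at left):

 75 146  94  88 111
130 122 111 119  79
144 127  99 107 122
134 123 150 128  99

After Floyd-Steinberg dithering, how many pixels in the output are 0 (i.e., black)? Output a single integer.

(0,0): OLD=75 → NEW=0, ERR=75
(0,1): OLD=2861/16 → NEW=255, ERR=-1219/16
(0,2): OLD=15531/256 → NEW=0, ERR=15531/256
(0,3): OLD=469165/4096 → NEW=0, ERR=469165/4096
(0,4): OLD=10558651/65536 → NEW=255, ERR=-6153029/65536
(1,0): OLD=35623/256 → NEW=255, ERR=-29657/256
(1,1): OLD=130193/2048 → NEW=0, ERR=130193/2048
(1,2): OLD=11435109/65536 → NEW=255, ERR=-5276571/65536
(1,3): OLD=27723649/262144 → NEW=0, ERR=27723649/262144
(1,4): OLD=432381539/4194304 → NEW=0, ERR=432381539/4194304
(2,0): OLD=3922891/32768 → NEW=0, ERR=3922891/32768
(2,1): OLD=185498601/1048576 → NEW=255, ERR=-81888279/1048576
(2,2): OLD=1064943355/16777216 → NEW=0, ERR=1064943355/16777216
(2,3): OLD=48886541249/268435456 → NEW=255, ERR=-19564500031/268435456
(2,4): OLD=553785618951/4294967296 → NEW=255, ERR=-541431041529/4294967296
(3,0): OLD=2630144667/16777216 → NEW=255, ERR=-1648045413/16777216
(3,1): OLD=10066765567/134217728 → NEW=0, ERR=10066765567/134217728
(3,2): OLD=790718381221/4294967296 → NEW=255, ERR=-304498279259/4294967296
(3,3): OLD=468472179901/8589934592 → NEW=0, ERR=468472179901/8589934592
(3,4): OLD=10845387236753/137438953472 → NEW=0, ERR=10845387236753/137438953472
Output grid:
  Row 0: .#..#  (3 black, running=3)
  Row 1: #.#..  (3 black, running=6)
  Row 2: .#.##  (2 black, running=8)
  Row 3: #.#..  (3 black, running=11)

Answer: 11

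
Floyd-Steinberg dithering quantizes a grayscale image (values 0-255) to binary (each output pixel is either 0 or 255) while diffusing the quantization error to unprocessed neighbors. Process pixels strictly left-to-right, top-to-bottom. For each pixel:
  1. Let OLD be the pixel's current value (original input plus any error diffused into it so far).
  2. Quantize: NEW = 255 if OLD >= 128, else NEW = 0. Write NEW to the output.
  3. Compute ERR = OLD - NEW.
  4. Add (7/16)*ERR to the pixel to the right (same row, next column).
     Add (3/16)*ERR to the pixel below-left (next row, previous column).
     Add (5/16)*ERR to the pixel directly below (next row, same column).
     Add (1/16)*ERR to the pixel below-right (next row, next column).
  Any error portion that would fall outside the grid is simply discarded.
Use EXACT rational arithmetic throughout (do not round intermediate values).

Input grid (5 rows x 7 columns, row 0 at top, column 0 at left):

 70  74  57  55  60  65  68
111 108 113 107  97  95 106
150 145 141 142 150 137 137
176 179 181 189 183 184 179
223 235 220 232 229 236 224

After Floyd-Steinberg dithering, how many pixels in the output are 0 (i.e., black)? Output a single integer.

Answer: 15

Derivation:
(0,0): OLD=70 → NEW=0, ERR=70
(0,1): OLD=837/8 → NEW=0, ERR=837/8
(0,2): OLD=13155/128 → NEW=0, ERR=13155/128
(0,3): OLD=204725/2048 → NEW=0, ERR=204725/2048
(0,4): OLD=3399155/32768 → NEW=0, ERR=3399155/32768
(0,5): OLD=57872805/524288 → NEW=0, ERR=57872805/524288
(0,6): OLD=975534979/8388608 → NEW=0, ERR=975534979/8388608
(1,0): OLD=19519/128 → NEW=255, ERR=-13121/128
(1,1): OLD=122361/1024 → NEW=0, ERR=122361/1024
(1,2): OLD=7296685/32768 → NEW=255, ERR=-1059155/32768
(1,3): OLD=19656969/131072 → NEW=255, ERR=-13766391/131072
(1,4): OLD=926196443/8388608 → NEW=0, ERR=926196443/8388608
(1,5): OLD=13830336139/67108864 → NEW=255, ERR=-3282424181/67108864
(1,6): OLD=137268782277/1073741824 → NEW=0, ERR=137268782277/1073741824
(2,0): OLD=2299843/16384 → NEW=255, ERR=-1878077/16384
(2,1): OLD=62770001/524288 → NEW=0, ERR=62770001/524288
(2,2): OLD=1434903475/8388608 → NEW=255, ERR=-704191565/8388608
(2,3): OLD=6115888475/67108864 → NEW=0, ERR=6115888475/67108864
(2,4): OLD=112012342955/536870912 → NEW=255, ERR=-24889739605/536870912
(2,5): OLD=2272951280793/17179869184 → NEW=255, ERR=-2107915361127/17179869184
(2,6): OLD=33044067715263/274877906944 → NEW=0, ERR=33044067715263/274877906944
(3,0): OLD=1364212691/8388608 → NEW=255, ERR=-774882349/8388608
(3,1): OLD=10274123415/67108864 → NEW=255, ERR=-6838636905/67108864
(3,2): OLD=72345687381/536870912 → NEW=255, ERR=-64556395179/536870912
(3,3): OLD=324125232915/2147483648 → NEW=255, ERR=-223483097325/2147483648
(3,4): OLD=29047166549971/274877906944 → NEW=0, ERR=29047166549971/274877906944
(3,5): OLD=465163075735401/2199023255552 → NEW=255, ERR=-95587854430359/2199023255552
(3,6): OLD=6680837165274679/35184372088832 → NEW=255, ERR=-2291177717377481/35184372088832
(4,0): OLD=187933222077/1073741824 → NEW=255, ERR=-85870943043/1073741824
(4,1): OLD=2402558392793/17179869184 → NEW=255, ERR=-1978308249127/17179869184
(4,2): OLD=29181673171671/274877906944 → NEW=0, ERR=29181673171671/274877906944
(4,3): OLD=567838972904045/2199023255552 → NEW=255, ERR=7088042738285/2199023255552
(4,4): OLD=4376556957278743/17592186044416 → NEW=255, ERR=-109450484047337/17592186044416
(4,5): OLD=120521358042602039/562949953421312 → NEW=255, ERR=-23030880079832521/562949953421312
(4,6): OLD=1648631764378784177/9007199254740992 → NEW=255, ERR=-648204045580168783/9007199254740992
Output grid:
  Row 0: .......  (7 black, running=7)
  Row 1: #.##.#.  (3 black, running=10)
  Row 2: #.#.##.  (3 black, running=13)
  Row 3: ####.##  (1 black, running=14)
  Row 4: ##.####  (1 black, running=15)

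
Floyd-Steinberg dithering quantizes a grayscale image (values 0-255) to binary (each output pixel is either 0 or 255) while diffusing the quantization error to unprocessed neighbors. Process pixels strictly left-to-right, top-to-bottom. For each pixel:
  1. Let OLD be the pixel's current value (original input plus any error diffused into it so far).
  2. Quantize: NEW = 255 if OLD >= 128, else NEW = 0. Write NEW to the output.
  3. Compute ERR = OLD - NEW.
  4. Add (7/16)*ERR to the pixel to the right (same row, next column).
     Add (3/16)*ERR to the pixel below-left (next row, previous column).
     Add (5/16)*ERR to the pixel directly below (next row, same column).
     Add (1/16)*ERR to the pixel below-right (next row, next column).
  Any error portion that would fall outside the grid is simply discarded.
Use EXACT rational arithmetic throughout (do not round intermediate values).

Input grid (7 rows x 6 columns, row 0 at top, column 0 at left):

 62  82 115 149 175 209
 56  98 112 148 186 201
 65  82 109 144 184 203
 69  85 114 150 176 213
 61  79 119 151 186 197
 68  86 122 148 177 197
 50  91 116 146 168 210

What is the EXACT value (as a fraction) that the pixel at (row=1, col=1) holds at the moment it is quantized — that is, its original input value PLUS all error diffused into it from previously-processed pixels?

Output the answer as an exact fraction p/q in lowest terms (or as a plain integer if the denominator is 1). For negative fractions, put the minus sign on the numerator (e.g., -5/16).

(0,0): OLD=62 → NEW=0, ERR=62
(0,1): OLD=873/8 → NEW=0, ERR=873/8
(0,2): OLD=20831/128 → NEW=255, ERR=-11809/128
(0,3): OLD=222489/2048 → NEW=0, ERR=222489/2048
(0,4): OLD=7291823/32768 → NEW=255, ERR=-1064017/32768
(0,5): OLD=102128073/524288 → NEW=255, ERR=-31565367/524288
(1,0): OLD=12267/128 → NEW=0, ERR=12267/128
(1,1): OLD=164461/1024 → NEW=255, ERR=-96659/1024
Target (1,1): original=98, with diffused error = 164461/1024

Answer: 164461/1024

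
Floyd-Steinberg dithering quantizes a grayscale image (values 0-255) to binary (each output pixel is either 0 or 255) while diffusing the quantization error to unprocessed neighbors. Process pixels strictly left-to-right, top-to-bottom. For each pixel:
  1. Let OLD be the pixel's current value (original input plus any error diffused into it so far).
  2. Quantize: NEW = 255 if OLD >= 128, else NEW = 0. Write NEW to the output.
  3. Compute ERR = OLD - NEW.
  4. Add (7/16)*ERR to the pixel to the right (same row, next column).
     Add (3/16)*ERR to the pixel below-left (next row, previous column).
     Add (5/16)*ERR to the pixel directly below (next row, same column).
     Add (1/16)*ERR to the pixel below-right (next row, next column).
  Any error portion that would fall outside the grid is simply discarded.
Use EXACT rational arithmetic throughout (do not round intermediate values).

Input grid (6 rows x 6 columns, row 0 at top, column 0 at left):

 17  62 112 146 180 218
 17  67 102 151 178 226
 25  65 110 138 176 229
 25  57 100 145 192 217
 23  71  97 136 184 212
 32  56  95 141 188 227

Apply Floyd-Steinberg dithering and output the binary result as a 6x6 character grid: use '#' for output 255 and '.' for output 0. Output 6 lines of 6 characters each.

(0,0): OLD=17 → NEW=0, ERR=17
(0,1): OLD=1111/16 → NEW=0, ERR=1111/16
(0,2): OLD=36449/256 → NEW=255, ERR=-28831/256
(0,3): OLD=396199/4096 → NEW=0, ERR=396199/4096
(0,4): OLD=14569873/65536 → NEW=255, ERR=-2141807/65536
(0,5): OLD=213596919/1048576 → NEW=255, ERR=-53789961/1048576
(1,0): OLD=9045/256 → NEW=0, ERR=9045/256
(1,1): OLD=172243/2048 → NEW=0, ERR=172243/2048
(1,2): OLD=8262607/65536 → NEW=0, ERR=8262607/65536
(1,3): OLD=58515747/262144 → NEW=255, ERR=-8330973/262144
(1,4): OLD=2521789705/16777216 → NEW=255, ERR=-1756400375/16777216
(1,5): OLD=43520110959/268435456 → NEW=255, ERR=-24930930321/268435456
(2,0): OLD=1697729/32768 → NEW=0, ERR=1697729/32768
(2,1): OLD=146587867/1048576 → NEW=255, ERR=-120799013/1048576
(2,2): OLD=1649125969/16777216 → NEW=0, ERR=1649125969/16777216
(2,3): OLD=21384044809/134217728 → NEW=255, ERR=-12841475831/134217728
(2,4): OLD=352297845147/4294967296 → NEW=0, ERR=352297845147/4294967296
(2,5): OLD=15758732166893/68719476736 → NEW=255, ERR=-1764734400787/68719476736
(3,0): OLD=328670001/16777216 → NEW=0, ERR=328670001/16777216
(3,1): OLD=6877102557/134217728 → NEW=0, ERR=6877102557/134217728
(3,2): OLD=137433210151/1073741824 → NEW=0, ERR=137433210151/1073741824
(3,3): OLD=13236887661493/68719476736 → NEW=255, ERR=-4286578906187/68719476736
(3,4): OLD=98707484486805/549755813888 → NEW=255, ERR=-41480248054635/549755813888
(3,5): OLD=1592895197584027/8796093022208 → NEW=255, ERR=-650108523079013/8796093022208
(4,0): OLD=83170231615/2147483648 → NEW=0, ERR=83170231615/2147483648
(4,1): OLD=4438570271027/34359738368 → NEW=255, ERR=-4323163012813/34359738368
(4,2): OLD=80768312753833/1099511627776 → NEW=0, ERR=80768312753833/1099511627776
(4,3): OLD=2506839297689261/17592186044416 → NEW=255, ERR=-1979168143636819/17592186044416
(4,4): OLD=26302363682103421/281474976710656 → NEW=0, ERR=26302363682103421/281474976710656
(4,5): OLD=1013624416080653899/4503599627370496 → NEW=255, ERR=-134793488898822581/4503599627370496
(5,0): OLD=11276315535177/549755813888 → NEW=0, ERR=11276315535177/549755813888
(5,1): OLD=736212850778073/17592186044416 → NEW=0, ERR=736212850778073/17592186044416
(5,2): OLD=15102056934897379/140737488355328 → NEW=0, ERR=15102056934897379/140737488355328
(5,3): OLD=787686672168149233/4503599627370496 → NEW=255, ERR=-360731232811327247/4503599627370496
(5,4): OLD=1526856329068992689/9007199254740992 → NEW=255, ERR=-769979480889960271/9007199254740992
(5,5): OLD=26818032075828644709/144115188075855872 → NEW=255, ERR=-9931340883514602651/144115188075855872
Row 0: ..#.##
Row 1: ...###
Row 2: .#.#.#
Row 3: ...###
Row 4: .#.#.#
Row 5: ...###

Answer: ..#.##
...###
.#.#.#
...###
.#.#.#
...###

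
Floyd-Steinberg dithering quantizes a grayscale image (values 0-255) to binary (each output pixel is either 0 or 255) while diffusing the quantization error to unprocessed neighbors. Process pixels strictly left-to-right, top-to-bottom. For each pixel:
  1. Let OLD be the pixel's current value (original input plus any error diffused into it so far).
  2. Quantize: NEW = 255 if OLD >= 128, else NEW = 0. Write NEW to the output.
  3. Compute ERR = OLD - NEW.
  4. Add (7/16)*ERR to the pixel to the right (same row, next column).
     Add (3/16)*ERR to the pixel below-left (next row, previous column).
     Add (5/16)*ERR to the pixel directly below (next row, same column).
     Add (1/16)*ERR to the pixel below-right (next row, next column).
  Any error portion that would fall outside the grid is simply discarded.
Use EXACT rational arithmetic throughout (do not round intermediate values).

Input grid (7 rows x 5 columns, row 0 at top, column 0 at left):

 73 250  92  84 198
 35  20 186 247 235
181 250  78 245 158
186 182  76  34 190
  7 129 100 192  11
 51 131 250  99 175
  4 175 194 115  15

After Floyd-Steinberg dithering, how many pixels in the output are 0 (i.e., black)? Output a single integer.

Answer: 16

Derivation:
(0,0): OLD=73 → NEW=0, ERR=73
(0,1): OLD=4511/16 → NEW=255, ERR=431/16
(0,2): OLD=26569/256 → NEW=0, ERR=26569/256
(0,3): OLD=530047/4096 → NEW=255, ERR=-514433/4096
(0,4): OLD=9375097/65536 → NEW=255, ERR=-7336583/65536
(1,0): OLD=16093/256 → NEW=0, ERR=16093/256
(1,1): OLD=163723/2048 → NEW=0, ERR=163723/2048
(1,2): OLD=15174375/65536 → NEW=255, ERR=-1537305/65536
(1,3): OLD=47968603/262144 → NEW=255, ERR=-18878117/262144
(1,4): OLD=673859249/4194304 → NEW=255, ERR=-395688271/4194304
(2,0): OLD=7065897/32768 → NEW=255, ERR=-1289943/32768
(2,1): OLD=269788371/1048576 → NEW=255, ERR=2401491/1048576
(2,2): OLD=1059737657/16777216 → NEW=0, ERR=1059737657/16777216
(2,3): OLD=62002043547/268435456 → NEW=255, ERR=-6448997733/268435456
(2,4): OLD=487510410109/4294967296 → NEW=0, ERR=487510410109/4294967296
(3,0): OLD=2921375769/16777216 → NEW=255, ERR=-1356814311/16777216
(3,1): OLD=21034217125/134217728 → NEW=255, ERR=-13191303515/134217728
(3,2): OLD=207786066343/4294967296 → NEW=0, ERR=207786066343/4294967296
(3,3): OLD=626108615663/8589934592 → NEW=0, ERR=626108615663/8589934592
(3,4): OLD=35164897642955/137438953472 → NEW=255, ERR=117964507595/137438953472
(4,0): OLD=-78814097449/2147483648 → NEW=0, ERR=-78814097449/2147483648
(4,1): OLD=5926820307671/68719476736 → NEW=0, ERR=5926820307671/68719476736
(4,2): OLD=176334449614969/1099511627776 → NEW=255, ERR=-104041015467911/1099511627776
(4,3): OLD=3106146507442903/17592186044416 → NEW=255, ERR=-1379860933883177/17592186044416
(4,4): OLD=-5205034063626399/281474976710656 → NEW=0, ERR=-5205034063626399/281474976710656
(5,0): OLD=61245298347749/1099511627776 → NEW=0, ERR=61245298347749/1099511627776
(5,1): OLD=1427481610284399/8796093022208 → NEW=255, ERR=-815522110378641/8796093022208
(5,2): OLD=48005836592044391/281474976710656 → NEW=255, ERR=-23770282469172889/281474976710656
(5,3): OLD=31706477241037577/1125899906842624 → NEW=0, ERR=31706477241037577/1125899906842624
(5,4): OLD=3182053298805558931/18014398509481984 → NEW=255, ERR=-1411618321112346989/18014398509481984
(6,0): OLD=566195556195349/140737488355328 → NEW=0, ERR=566195556195349/140737488355328
(6,1): OLD=609941083885494203/4503599627370496 → NEW=255, ERR=-538476821093982277/4503599627370496
(6,2): OLD=8271143304544899257/72057594037927936 → NEW=0, ERR=8271143304544899257/72057594037927936
(6,3): OLD=177605436713277298227/1152921504606846976 → NEW=255, ERR=-116389546961468680653/1152921504606846976
(6,4): OLD=-957276097685766047963/18446744073709551616 → NEW=0, ERR=-957276097685766047963/18446744073709551616
Output grid:
  Row 0: .#.##  (2 black, running=2)
  Row 1: ..###  (2 black, running=4)
  Row 2: ##.#.  (2 black, running=6)
  Row 3: ##..#  (2 black, running=8)
  Row 4: ..##.  (3 black, running=11)
  Row 5: .##.#  (2 black, running=13)
  Row 6: .#.#.  (3 black, running=16)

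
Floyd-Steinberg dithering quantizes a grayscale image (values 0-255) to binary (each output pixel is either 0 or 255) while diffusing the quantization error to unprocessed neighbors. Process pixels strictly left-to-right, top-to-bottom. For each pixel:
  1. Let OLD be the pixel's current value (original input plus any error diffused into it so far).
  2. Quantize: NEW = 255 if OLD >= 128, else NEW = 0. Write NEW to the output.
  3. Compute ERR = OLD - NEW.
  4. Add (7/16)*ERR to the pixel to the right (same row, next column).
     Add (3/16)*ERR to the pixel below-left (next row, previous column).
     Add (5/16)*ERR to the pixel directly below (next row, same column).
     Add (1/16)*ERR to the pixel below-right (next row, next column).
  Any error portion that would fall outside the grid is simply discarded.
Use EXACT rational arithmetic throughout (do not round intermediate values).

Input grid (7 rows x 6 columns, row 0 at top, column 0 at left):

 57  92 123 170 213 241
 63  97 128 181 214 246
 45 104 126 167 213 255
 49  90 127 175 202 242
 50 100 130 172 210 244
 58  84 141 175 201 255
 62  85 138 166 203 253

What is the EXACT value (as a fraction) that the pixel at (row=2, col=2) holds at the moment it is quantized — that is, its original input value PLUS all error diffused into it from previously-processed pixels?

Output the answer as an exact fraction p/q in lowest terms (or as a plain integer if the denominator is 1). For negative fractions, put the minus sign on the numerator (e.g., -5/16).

Answer: 2792900761/16777216

Derivation:
(0,0): OLD=57 → NEW=0, ERR=57
(0,1): OLD=1871/16 → NEW=0, ERR=1871/16
(0,2): OLD=44585/256 → NEW=255, ERR=-20695/256
(0,3): OLD=551455/4096 → NEW=255, ERR=-493025/4096
(0,4): OLD=10507993/65536 → NEW=255, ERR=-6203687/65536
(0,5): OLD=209281007/1048576 → NEW=255, ERR=-58105873/1048576
(1,0): OLD=26301/256 → NEW=0, ERR=26301/256
(1,1): OLD=341803/2048 → NEW=255, ERR=-180437/2048
(1,2): OLD=3206791/65536 → NEW=0, ERR=3206791/65536
(1,3): OLD=37222203/262144 → NEW=255, ERR=-29624517/262144
(1,4): OLD=1964010769/16777216 → NEW=0, ERR=1964010769/16777216
(1,5): OLD=73546583847/268435456 → NEW=255, ERR=5095542567/268435456
(2,0): OLD=1985289/32768 → NEW=0, ERR=1985289/32768
(2,1): OLD=124329459/1048576 → NEW=0, ERR=124329459/1048576
(2,2): OLD=2792900761/16777216 → NEW=255, ERR=-1485289319/16777216
Target (2,2): original=126, with diffused error = 2792900761/16777216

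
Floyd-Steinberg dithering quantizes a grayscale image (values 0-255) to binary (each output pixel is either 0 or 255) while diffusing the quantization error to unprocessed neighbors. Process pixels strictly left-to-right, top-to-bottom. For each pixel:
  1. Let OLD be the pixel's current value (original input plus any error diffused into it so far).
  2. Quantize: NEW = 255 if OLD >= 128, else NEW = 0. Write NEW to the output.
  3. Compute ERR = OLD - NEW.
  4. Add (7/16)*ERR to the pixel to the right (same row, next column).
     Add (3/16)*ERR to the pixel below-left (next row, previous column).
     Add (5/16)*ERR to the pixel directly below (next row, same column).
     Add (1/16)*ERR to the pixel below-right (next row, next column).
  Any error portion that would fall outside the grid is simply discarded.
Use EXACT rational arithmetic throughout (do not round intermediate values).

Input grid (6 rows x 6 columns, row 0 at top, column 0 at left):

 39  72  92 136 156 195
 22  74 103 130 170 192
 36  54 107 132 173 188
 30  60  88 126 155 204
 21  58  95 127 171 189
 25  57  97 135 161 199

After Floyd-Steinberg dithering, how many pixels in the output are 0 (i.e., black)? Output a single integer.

Answer: 20

Derivation:
(0,0): OLD=39 → NEW=0, ERR=39
(0,1): OLD=1425/16 → NEW=0, ERR=1425/16
(0,2): OLD=33527/256 → NEW=255, ERR=-31753/256
(0,3): OLD=334785/4096 → NEW=0, ERR=334785/4096
(0,4): OLD=12567111/65536 → NEW=255, ERR=-4144569/65536
(0,5): OLD=175460337/1048576 → NEW=255, ERR=-91926543/1048576
(1,0): OLD=13027/256 → NEW=0, ERR=13027/256
(1,1): OLD=211509/2048 → NEW=0, ERR=211509/2048
(1,2): OLD=8540249/65536 → NEW=255, ERR=-8171431/65536
(1,3): OLD=21333797/262144 → NEW=0, ERR=21333797/262144
(1,4): OLD=2927832847/16777216 → NEW=255, ERR=-1350357233/16777216
(1,5): OLD=33671973817/268435456 → NEW=0, ERR=33671973817/268435456
(2,0): OLD=2335255/32768 → NEW=0, ERR=2335255/32768
(2,1): OLD=101978733/1048576 → NEW=0, ERR=101978733/1048576
(2,2): OLD=2219596935/16777216 → NEW=255, ERR=-2058593145/16777216
(2,3): OLD=10853592591/134217728 → NEW=0, ERR=10853592591/134217728
(2,4): OLD=909812789421/4294967296 → NEW=255, ERR=-185403871059/4294967296
(2,5): OLD=13969500982667/68719476736 → NEW=255, ERR=-3553965585013/68719476736
(3,0): OLD=1182893479/16777216 → NEW=0, ERR=1182893479/16777216
(3,1): OLD=13782275739/134217728 → NEW=0, ERR=13782275739/134217728
(3,2): OLD=124362410497/1073741824 → NEW=0, ERR=124362410497/1073741824
(3,3): OLD=12794164918915/68719476736 → NEW=255, ERR=-4729301648765/68719476736
(3,4): OLD=58691011865379/549755813888 → NEW=0, ERR=58691011865379/549755813888
(3,5): OLD=2039349740692013/8796093022208 → NEW=255, ERR=-203653979971027/8796093022208
(4,0): OLD=133759722985/2147483648 → NEW=0, ERR=133759722985/2147483648
(4,1): OLD=4929349773653/34359738368 → NEW=255, ERR=-3832383510187/34359738368
(4,2): OLD=83464827087215/1099511627776 → NEW=0, ERR=83464827087215/1099511627776
(4,3): OLD=2919610464891339/17592186044416 → NEW=255, ERR=-1566396976434741/17592186044416
(4,4): OLD=44125378979029627/281474976710656 → NEW=255, ERR=-27650740082187653/281474976710656
(4,5): OLD=655090310277419901/4503599627370496 → NEW=255, ERR=-493327594702056579/4503599627370496
(5,0): OLD=12947522655439/549755813888 → NEW=0, ERR=12947522655439/549755813888
(5,1): OLD=889718019507903/17592186044416 → NEW=0, ERR=889718019507903/17592186044416
(5,2): OLD=16773456878973093/140737488355328 → NEW=0, ERR=16773456878973093/140737488355328
(5,3): OLD=655917363373625063/4503599627370496 → NEW=255, ERR=-492500541605851417/4503599627370496
(5,4): OLD=507591154027120263/9007199254740992 → NEW=0, ERR=507591154027120263/9007199254740992
(5,5): OLD=26413960875634589683/144115188075855872 → NEW=255, ERR=-10335412083708657677/144115188075855872
Output grid:
  Row 0: ..#.##  (3 black, running=3)
  Row 1: ..#.#.  (4 black, running=7)
  Row 2: ..#.##  (3 black, running=10)
  Row 3: ...#.#  (4 black, running=14)
  Row 4: .#.###  (2 black, running=16)
  Row 5: ...#.#  (4 black, running=20)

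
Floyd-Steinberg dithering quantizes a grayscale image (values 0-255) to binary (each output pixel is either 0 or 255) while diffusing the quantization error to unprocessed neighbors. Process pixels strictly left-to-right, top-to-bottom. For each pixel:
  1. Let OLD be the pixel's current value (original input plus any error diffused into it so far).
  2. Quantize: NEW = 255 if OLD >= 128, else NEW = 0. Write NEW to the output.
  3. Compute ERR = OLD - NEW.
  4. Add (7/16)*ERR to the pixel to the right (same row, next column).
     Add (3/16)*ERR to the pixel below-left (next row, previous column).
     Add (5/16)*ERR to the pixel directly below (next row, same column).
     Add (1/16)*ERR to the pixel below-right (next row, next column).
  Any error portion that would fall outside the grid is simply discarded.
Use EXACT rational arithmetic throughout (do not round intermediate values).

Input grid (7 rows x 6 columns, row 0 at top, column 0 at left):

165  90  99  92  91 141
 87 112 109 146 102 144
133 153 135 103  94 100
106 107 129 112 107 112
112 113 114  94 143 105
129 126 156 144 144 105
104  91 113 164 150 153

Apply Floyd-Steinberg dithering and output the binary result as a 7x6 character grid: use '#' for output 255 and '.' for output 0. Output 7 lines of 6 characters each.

Answer: #..#.#
.#.#.#
#.#...
.#.##.
.#..#.
#.##.#
.#.#.#

Derivation:
(0,0): OLD=165 → NEW=255, ERR=-90
(0,1): OLD=405/8 → NEW=0, ERR=405/8
(0,2): OLD=15507/128 → NEW=0, ERR=15507/128
(0,3): OLD=296965/2048 → NEW=255, ERR=-225275/2048
(0,4): OLD=1404963/32768 → NEW=0, ERR=1404963/32768
(0,5): OLD=83759349/524288 → NEW=255, ERR=-49934091/524288
(1,0): OLD=8751/128 → NEW=0, ERR=8751/128
(1,1): OLD=179017/1024 → NEW=255, ERR=-82103/1024
(1,2): OLD=3090685/32768 → NEW=0, ERR=3090685/32768
(1,3): OLD=22085881/131072 → NEW=255, ERR=-11337479/131072
(1,4): OLD=443112971/8388608 → NEW=0, ERR=443112971/8388608
(1,5): OLD=18794086877/134217728 → NEW=255, ERR=-15431433763/134217728
(2,0): OLD=2282803/16384 → NEW=255, ERR=-1895117/16384
(2,1): OLD=52060257/524288 → NEW=0, ERR=52060257/524288
(2,2): OLD=1566052195/8388608 → NEW=255, ERR=-573042845/8388608
(2,3): OLD=4152843531/67108864 → NEW=0, ERR=4152843531/67108864
(2,4): OLD=237548430241/2147483648 → NEW=0, ERR=237548430241/2147483648
(2,5): OLD=3977735068023/34359738368 → NEW=0, ERR=3977735068023/34359738368
(3,0): OLD=742154499/8388608 → NEW=0, ERR=742154499/8388608
(3,1): OLD=10515885255/67108864 → NEW=255, ERR=-6596875065/67108864
(3,2): OLD=44267549765/536870912 → NEW=0, ERR=44267549765/536870912
(3,3): OLD=6318183377999/34359738368 → NEW=255, ERR=-2443549905841/34359738368
(3,4): OLD=37391179128175/274877906944 → NEW=255, ERR=-32702687142545/274877906944
(3,5): OLD=453178001037601/4398046511104 → NEW=0, ERR=453178001037601/4398046511104
(4,0): OLD=130154639053/1073741824 → NEW=0, ERR=130154639053/1073741824
(4,1): OLD=2685258760425/17179869184 → NEW=255, ERR=-1695607881495/17179869184
(4,2): OLD=42391018616299/549755813888 → NEW=0, ERR=42391018616299/549755813888
(4,3): OLD=777199730038455/8796093022208 → NEW=0, ERR=777199730038455/8796093022208
(4,4): OLD=22426948232604199/140737488355328 → NEW=255, ERR=-13461111298004441/140737488355328
(4,5): OLD=197975905699953073/2251799813685248 → NEW=0, ERR=197975905699953073/2251799813685248
(5,0): OLD=40784797475531/274877906944 → NEW=255, ERR=-29309068795189/274877906944
(5,1): OLD=620495727670395/8796093022208 → NEW=0, ERR=620495727670395/8796093022208
(5,2): OLD=15576623860608889/70368744177664 → NEW=255, ERR=-2367405904695431/70368744177664
(5,3): OLD=323760235779775299/2251799813685248 → NEW=255, ERR=-250448716709962941/2251799813685248
(5,4): OLD=393875962238802403/4503599627370496 → NEW=0, ERR=393875962238802403/4503599627370496
(5,5): OLD=11872182605117438719/72057594037927936 → NEW=255, ERR=-6502503874554184961/72057594037927936
(6,0): OLD=11808734964735057/140737488355328 → NEW=0, ERR=11808734964735057/140737488355328
(6,1): OLD=308003907360825213/2251799813685248 → NEW=255, ERR=-266205045128913027/2251799813685248
(6,2): OLD=309133639660750133/9007199254740992 → NEW=0, ERR=309133639660750133/9007199254740992
(6,3): OLD=22850079805498154369/144115188075855872 → NEW=255, ERR=-13899293153845092991/144115188075855872
(6,4): OLD=256557812146584088353/2305843009213693952 → NEW=0, ERR=256557812146584088353/2305843009213693952
(6,5): OLD=6601872244318808649543/36893488147419103232 → NEW=255, ERR=-2805967233273062674617/36893488147419103232
Row 0: #..#.#
Row 1: .#.#.#
Row 2: #.#...
Row 3: .#.##.
Row 4: .#..#.
Row 5: #.##.#
Row 6: .#.#.#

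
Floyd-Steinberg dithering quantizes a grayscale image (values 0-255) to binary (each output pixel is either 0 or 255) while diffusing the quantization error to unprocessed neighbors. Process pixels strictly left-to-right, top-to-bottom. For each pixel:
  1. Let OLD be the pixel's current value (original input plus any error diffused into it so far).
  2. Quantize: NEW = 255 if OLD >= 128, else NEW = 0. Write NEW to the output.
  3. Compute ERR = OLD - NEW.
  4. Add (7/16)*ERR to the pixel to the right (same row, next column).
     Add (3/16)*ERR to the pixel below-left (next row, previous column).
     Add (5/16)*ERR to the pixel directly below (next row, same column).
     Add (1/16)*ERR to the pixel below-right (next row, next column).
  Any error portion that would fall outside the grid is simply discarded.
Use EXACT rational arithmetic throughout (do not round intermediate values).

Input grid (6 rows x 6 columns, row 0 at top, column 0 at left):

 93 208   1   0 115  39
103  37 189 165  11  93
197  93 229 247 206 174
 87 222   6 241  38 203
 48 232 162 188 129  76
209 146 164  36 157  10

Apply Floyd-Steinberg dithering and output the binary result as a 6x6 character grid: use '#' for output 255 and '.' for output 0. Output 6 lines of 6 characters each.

Answer: .#....
#.##.#
#.###.
.#.#.#
.##.#.
#.#.#.

Derivation:
(0,0): OLD=93 → NEW=0, ERR=93
(0,1): OLD=3979/16 → NEW=255, ERR=-101/16
(0,2): OLD=-451/256 → NEW=0, ERR=-451/256
(0,3): OLD=-3157/4096 → NEW=0, ERR=-3157/4096
(0,4): OLD=7514541/65536 → NEW=0, ERR=7514541/65536
(0,5): OLD=93496251/1048576 → NEW=0, ERR=93496251/1048576
(1,0): OLD=33505/256 → NEW=255, ERR=-31775/256
(1,1): OLD=-28249/2048 → NEW=0, ERR=-28249/2048
(1,2): OLD=11919411/65536 → NEW=255, ERR=-4792269/65536
(1,3): OLD=40411191/262144 → NEW=255, ERR=-26435529/262144
(1,4): OLD=325198405/16777216 → NEW=0, ERR=325198405/16777216
(1,5): OLD=36644308819/268435456 → NEW=255, ERR=-31806732461/268435456
(2,0): OLD=5099549/32768 → NEW=255, ERR=-3256291/32768
(2,1): OLD=24898447/1048576 → NEW=0, ERR=24898447/1048576
(2,2): OLD=3301200237/16777216 → NEW=255, ERR=-976989843/16777216
(2,3): OLD=25377016901/134217728 → NEW=255, ERR=-8848503739/134217728
(2,4): OLD=664409903951/4294967296 → NEW=255, ERR=-430806756529/4294967296
(2,5): OLD=6480253851161/68719476736 → NEW=0, ERR=6480253851161/68719476736
(3,0): OLD=1013306573/16777216 → NEW=0, ERR=1013306573/16777216
(3,1): OLD=32039751241/134217728 → NEW=255, ERR=-2185769399/134217728
(3,2): OLD=-32426793813/1073741824 → NEW=0, ERR=-32426793813/1073741824
(3,3): OLD=12695153398977/68719476736 → NEW=255, ERR=-4828313168703/68719476736
(3,4): OLD=-5785481604319/549755813888 → NEW=0, ERR=-5785481604319/549755813888
(3,5): OLD=1949175401488719/8796093022208 → NEW=255, ERR=-293828319174321/8796093022208
(4,0): OLD=137054169827/2147483648 → NEW=0, ERR=137054169827/2147483648
(4,1): OLD=8691119416711/34359738368 → NEW=255, ERR=-70613867129/34359738368
(4,2): OLD=151151662101349/1099511627776 → NEW=255, ERR=-129223802981531/1099511627776
(4,3): OLD=1948581375492825/17592186044416 → NEW=0, ERR=1948581375492825/17592186044416
(4,4): OLD=46025646481199465/281474976710656 → NEW=255, ERR=-25750472580017815/281474976710656
(4,5): OLD=112045565970730303/4503599627370496 → NEW=0, ERR=112045565970730303/4503599627370496
(5,0): OLD=125651457087365/549755813888 → NEW=255, ERR=-14536275454075/549755813888
(5,1): OLD=2036153413393877/17592186044416 → NEW=0, ERR=2036153413393877/17592186044416
(5,2): OLD=27943327831145335/140737488355328 → NEW=255, ERR=-7944731699463305/140737488355328
(5,3): OLD=96457141528952205/4503599627370496 → NEW=0, ERR=96457141528952205/4503599627370496
(5,4): OLD=1345397247286785037/9007199254740992 → NEW=255, ERR=-951438562672167923/9007199254740992
(5,5): OLD=-4922477520799883791/144115188075855872 → NEW=0, ERR=-4922477520799883791/144115188075855872
Row 0: .#....
Row 1: #.##.#
Row 2: #.###.
Row 3: .#.#.#
Row 4: .##.#.
Row 5: #.#.#.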